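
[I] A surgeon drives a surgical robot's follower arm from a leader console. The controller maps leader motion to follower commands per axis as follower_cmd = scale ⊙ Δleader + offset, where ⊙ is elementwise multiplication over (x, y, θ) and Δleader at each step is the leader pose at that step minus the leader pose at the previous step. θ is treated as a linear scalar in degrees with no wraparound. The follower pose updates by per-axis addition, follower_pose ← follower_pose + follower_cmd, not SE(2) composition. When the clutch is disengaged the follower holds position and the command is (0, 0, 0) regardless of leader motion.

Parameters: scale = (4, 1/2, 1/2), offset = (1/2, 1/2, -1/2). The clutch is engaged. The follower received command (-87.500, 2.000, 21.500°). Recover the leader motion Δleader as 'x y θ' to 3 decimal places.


axis x: (-87.500 − 1/2) / (4) = -22.000
axis y: (2.000 − 1/2) / (1/2) = 3.000
axis θ: (21.500 − -1/2) / (1/2) = 44.000

-22.000 3.000 44.000


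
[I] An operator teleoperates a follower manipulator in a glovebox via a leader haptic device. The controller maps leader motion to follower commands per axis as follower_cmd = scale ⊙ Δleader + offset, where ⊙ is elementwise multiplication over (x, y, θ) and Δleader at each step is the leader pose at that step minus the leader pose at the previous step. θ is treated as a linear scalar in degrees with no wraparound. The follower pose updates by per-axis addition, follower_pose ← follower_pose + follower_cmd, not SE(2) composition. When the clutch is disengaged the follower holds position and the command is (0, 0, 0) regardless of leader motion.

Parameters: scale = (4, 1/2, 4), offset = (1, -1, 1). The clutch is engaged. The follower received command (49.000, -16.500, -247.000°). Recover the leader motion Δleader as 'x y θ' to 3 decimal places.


12.000 -31.000 -62.000

axis x: (49.000 − 1) / (4) = 12.000
axis y: (-16.500 − -1) / (1/2) = -31.000
axis θ: (-247.000 − 1) / (4) = -62.000


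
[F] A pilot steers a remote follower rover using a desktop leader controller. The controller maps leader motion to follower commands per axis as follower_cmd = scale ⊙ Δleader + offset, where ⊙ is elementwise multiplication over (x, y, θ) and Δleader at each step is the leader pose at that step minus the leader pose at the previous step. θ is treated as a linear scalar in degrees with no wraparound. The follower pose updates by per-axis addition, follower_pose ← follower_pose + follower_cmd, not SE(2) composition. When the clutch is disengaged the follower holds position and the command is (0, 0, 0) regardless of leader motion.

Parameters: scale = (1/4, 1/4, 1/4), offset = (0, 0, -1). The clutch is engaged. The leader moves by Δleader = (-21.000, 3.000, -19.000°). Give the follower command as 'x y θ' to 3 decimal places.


axis x: 1/4·-21.000 + 0 = -5.250
axis y: 1/4·3.000 + 0 = 0.750
axis θ: 1/4·-19.000 + -1 = -5.750

-5.250 0.750 -5.750


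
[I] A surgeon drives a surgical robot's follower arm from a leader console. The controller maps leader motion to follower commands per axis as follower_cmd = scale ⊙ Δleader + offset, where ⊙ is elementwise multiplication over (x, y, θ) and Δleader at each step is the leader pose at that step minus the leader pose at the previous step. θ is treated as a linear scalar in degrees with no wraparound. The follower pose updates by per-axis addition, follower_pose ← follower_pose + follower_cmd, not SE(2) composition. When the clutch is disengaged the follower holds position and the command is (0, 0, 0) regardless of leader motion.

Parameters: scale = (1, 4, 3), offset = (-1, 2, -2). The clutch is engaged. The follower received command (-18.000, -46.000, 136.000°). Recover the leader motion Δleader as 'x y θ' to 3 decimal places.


axis x: (-18.000 − -1) / (1) = -17.000
axis y: (-46.000 − 2) / (4) = -12.000
axis θ: (136.000 − -2) / (3) = 46.000

-17.000 -12.000 46.000


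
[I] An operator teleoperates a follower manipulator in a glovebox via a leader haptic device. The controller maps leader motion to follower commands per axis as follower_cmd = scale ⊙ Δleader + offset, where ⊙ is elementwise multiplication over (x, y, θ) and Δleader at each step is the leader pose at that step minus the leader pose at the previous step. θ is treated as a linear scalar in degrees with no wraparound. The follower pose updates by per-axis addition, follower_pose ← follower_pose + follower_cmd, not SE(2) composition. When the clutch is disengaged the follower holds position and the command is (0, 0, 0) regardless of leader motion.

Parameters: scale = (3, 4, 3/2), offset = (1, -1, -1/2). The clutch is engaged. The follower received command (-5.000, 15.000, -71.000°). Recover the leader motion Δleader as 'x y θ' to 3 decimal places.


-2.000 4.000 -47.000

axis x: (-5.000 − 1) / (3) = -2.000
axis y: (15.000 − -1) / (4) = 4.000
axis θ: (-71.000 − -1/2) / (3/2) = -47.000


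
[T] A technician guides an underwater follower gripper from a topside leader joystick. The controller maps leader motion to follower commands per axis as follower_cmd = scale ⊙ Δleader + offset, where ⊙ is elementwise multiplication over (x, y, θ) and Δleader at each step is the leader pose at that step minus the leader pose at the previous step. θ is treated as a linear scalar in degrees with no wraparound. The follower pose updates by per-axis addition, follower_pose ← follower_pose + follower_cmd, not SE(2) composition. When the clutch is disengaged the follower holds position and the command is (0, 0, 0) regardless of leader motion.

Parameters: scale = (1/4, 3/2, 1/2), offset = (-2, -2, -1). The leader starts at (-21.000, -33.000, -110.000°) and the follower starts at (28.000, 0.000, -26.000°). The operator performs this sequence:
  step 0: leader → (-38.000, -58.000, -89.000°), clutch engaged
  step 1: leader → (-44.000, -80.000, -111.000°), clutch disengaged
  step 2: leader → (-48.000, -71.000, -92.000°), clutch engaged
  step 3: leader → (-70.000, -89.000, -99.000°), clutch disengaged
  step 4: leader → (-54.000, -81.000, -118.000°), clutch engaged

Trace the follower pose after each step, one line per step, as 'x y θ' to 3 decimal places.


step 0: Δleader=(-17.000, -25.000, 21.000°), engaged; cmd=(-6.250, -39.500, 9.500°) → follower=(21.750, -39.500, -16.500°)
step 1: Δleader=(-6.000, -22.000, -22.000°), disengaged; cmd=(0,0,0) → follower holds at (21.750, -39.500, -16.500°)
step 2: Δleader=(-4.000, 9.000, 19.000°), engaged; cmd=(-3.000, 11.500, 8.500°) → follower=(18.750, -28.000, -8.000°)
step 3: Δleader=(-22.000, -18.000, -7.000°), disengaged; cmd=(0,0,0) → follower holds at (18.750, -28.000, -8.000°)
step 4: Δleader=(16.000, 8.000, -19.000°), engaged; cmd=(2.000, 10.000, -10.500°) → follower=(20.750, -18.000, -18.500°)

21.750 -39.500 -16.500
21.750 -39.500 -16.500
18.750 -28.000 -8.000
18.750 -28.000 -8.000
20.750 -18.000 -18.500


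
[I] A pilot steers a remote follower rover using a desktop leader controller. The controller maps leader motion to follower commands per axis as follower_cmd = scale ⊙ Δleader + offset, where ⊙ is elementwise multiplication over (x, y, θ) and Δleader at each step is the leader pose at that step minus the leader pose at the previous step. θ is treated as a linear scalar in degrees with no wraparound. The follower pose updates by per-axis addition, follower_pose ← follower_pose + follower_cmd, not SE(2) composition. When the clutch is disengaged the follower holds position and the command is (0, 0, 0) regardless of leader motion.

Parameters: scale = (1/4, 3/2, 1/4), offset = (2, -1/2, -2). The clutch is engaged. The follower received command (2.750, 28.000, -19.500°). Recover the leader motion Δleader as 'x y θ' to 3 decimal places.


axis x: (2.750 − 2) / (1/4) = 3.000
axis y: (28.000 − -1/2) / (3/2) = 19.000
axis θ: (-19.500 − -2) / (1/4) = -70.000

3.000 19.000 -70.000


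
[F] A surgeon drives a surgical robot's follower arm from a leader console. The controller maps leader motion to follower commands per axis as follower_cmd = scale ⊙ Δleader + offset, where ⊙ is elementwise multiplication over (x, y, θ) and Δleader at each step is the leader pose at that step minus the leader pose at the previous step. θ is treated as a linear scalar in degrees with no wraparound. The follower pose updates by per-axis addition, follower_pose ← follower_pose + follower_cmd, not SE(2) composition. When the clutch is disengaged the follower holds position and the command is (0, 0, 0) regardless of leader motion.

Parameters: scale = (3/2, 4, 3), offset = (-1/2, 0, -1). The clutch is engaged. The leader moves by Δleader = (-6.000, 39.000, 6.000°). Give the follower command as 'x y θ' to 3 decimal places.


axis x: 3/2·-6.000 + -1/2 = -9.500
axis y: 4·39.000 + 0 = 156.000
axis θ: 3·6.000 + -1 = 17.000

-9.500 156.000 17.000


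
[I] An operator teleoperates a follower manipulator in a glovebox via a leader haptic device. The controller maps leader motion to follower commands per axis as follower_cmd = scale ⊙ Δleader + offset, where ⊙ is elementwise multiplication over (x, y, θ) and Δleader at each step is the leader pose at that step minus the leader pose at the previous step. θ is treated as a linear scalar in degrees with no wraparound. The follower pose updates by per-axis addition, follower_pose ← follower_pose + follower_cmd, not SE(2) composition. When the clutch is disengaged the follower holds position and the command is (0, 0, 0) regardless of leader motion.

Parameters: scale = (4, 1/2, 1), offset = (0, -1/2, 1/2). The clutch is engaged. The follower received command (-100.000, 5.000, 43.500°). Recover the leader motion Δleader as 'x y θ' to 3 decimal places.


axis x: (-100.000 − 0) / (4) = -25.000
axis y: (5.000 − -1/2) / (1/2) = 11.000
axis θ: (43.500 − 1/2) / (1) = 43.000

-25.000 11.000 43.000


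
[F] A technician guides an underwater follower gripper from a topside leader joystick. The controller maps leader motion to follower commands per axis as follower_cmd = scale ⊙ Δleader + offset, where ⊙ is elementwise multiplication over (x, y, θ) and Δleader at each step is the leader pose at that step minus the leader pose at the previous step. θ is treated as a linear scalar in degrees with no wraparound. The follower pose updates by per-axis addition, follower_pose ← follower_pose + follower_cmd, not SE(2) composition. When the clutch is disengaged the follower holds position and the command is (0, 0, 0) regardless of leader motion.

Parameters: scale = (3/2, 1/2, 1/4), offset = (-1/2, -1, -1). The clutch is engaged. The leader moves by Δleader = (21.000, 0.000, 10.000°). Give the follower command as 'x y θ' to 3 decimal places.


axis x: 3/2·21.000 + -1/2 = 31.000
axis y: 1/2·0.000 + -1 = -1.000
axis θ: 1/4·10.000 + -1 = 1.500

31.000 -1.000 1.500


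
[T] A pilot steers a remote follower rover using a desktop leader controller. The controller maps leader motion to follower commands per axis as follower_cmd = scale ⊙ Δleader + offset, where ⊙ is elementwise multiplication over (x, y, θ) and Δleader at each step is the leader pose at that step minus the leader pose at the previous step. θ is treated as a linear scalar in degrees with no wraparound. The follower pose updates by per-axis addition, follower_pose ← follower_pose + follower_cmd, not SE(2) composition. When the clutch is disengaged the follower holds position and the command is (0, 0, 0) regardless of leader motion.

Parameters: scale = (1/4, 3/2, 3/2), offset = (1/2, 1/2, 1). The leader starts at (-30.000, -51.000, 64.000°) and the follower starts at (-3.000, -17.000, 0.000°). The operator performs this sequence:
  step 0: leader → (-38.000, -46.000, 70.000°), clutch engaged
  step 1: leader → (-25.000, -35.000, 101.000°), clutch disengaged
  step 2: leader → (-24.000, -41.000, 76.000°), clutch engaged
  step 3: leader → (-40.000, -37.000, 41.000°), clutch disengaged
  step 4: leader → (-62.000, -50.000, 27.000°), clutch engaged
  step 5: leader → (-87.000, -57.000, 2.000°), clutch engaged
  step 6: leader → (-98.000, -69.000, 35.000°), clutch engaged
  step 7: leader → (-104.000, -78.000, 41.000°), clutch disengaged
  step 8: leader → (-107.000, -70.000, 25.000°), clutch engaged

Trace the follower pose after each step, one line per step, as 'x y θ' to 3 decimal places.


-4.500 -9.000 10.000
-4.500 -9.000 10.000
-3.750 -17.500 -26.500
-3.750 -17.500 -26.500
-8.750 -36.500 -46.500
-14.500 -46.500 -83.000
-16.750 -64.000 -32.500
-16.750 -64.000 -32.500
-17.000 -51.500 -55.500

step 0: Δleader=(-8.000, 5.000, 6.000°), engaged; cmd=(-1.500, 8.000, 10.000°) → follower=(-4.500, -9.000, 10.000°)
step 1: Δleader=(13.000, 11.000, 31.000°), disengaged; cmd=(0,0,0) → follower holds at (-4.500, -9.000, 10.000°)
step 2: Δleader=(1.000, -6.000, -25.000°), engaged; cmd=(0.750, -8.500, -36.500°) → follower=(-3.750, -17.500, -26.500°)
step 3: Δleader=(-16.000, 4.000, -35.000°), disengaged; cmd=(0,0,0) → follower holds at (-3.750, -17.500, -26.500°)
step 4: Δleader=(-22.000, -13.000, -14.000°), engaged; cmd=(-5.000, -19.000, -20.000°) → follower=(-8.750, -36.500, -46.500°)
step 5: Δleader=(-25.000, -7.000, -25.000°), engaged; cmd=(-5.750, -10.000, -36.500°) → follower=(-14.500, -46.500, -83.000°)
step 6: Δleader=(-11.000, -12.000, 33.000°), engaged; cmd=(-2.250, -17.500, 50.500°) → follower=(-16.750, -64.000, -32.500°)
step 7: Δleader=(-6.000, -9.000, 6.000°), disengaged; cmd=(0,0,0) → follower holds at (-16.750, -64.000, -32.500°)
step 8: Δleader=(-3.000, 8.000, -16.000°), engaged; cmd=(-0.250, 12.500, -23.000°) → follower=(-17.000, -51.500, -55.500°)


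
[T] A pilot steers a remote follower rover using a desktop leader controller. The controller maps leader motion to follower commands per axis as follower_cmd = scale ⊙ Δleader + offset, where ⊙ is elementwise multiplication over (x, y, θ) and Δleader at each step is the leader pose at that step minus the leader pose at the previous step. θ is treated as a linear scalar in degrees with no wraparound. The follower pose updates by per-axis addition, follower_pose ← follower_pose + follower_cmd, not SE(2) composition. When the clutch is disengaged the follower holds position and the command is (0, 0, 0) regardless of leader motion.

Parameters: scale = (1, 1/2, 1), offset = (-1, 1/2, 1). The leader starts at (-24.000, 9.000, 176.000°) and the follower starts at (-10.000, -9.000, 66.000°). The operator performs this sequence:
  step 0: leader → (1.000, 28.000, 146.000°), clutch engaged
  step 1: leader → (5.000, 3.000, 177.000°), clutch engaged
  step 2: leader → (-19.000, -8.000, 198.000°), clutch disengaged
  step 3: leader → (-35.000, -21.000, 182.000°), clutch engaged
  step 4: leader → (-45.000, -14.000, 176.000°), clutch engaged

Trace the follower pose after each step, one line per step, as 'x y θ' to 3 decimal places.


step 0: Δleader=(25.000, 19.000, -30.000°), engaged; cmd=(24.000, 10.000, -29.000°) → follower=(14.000, 1.000, 37.000°)
step 1: Δleader=(4.000, -25.000, 31.000°), engaged; cmd=(3.000, -12.000, 32.000°) → follower=(17.000, -11.000, 69.000°)
step 2: Δleader=(-24.000, -11.000, 21.000°), disengaged; cmd=(0,0,0) → follower holds at (17.000, -11.000, 69.000°)
step 3: Δleader=(-16.000, -13.000, -16.000°), engaged; cmd=(-17.000, -6.000, -15.000°) → follower=(0.000, -17.000, 54.000°)
step 4: Δleader=(-10.000, 7.000, -6.000°), engaged; cmd=(-11.000, 4.000, -5.000°) → follower=(-11.000, -13.000, 49.000°)

14.000 1.000 37.000
17.000 -11.000 69.000
17.000 -11.000 69.000
0.000 -17.000 54.000
-11.000 -13.000 49.000


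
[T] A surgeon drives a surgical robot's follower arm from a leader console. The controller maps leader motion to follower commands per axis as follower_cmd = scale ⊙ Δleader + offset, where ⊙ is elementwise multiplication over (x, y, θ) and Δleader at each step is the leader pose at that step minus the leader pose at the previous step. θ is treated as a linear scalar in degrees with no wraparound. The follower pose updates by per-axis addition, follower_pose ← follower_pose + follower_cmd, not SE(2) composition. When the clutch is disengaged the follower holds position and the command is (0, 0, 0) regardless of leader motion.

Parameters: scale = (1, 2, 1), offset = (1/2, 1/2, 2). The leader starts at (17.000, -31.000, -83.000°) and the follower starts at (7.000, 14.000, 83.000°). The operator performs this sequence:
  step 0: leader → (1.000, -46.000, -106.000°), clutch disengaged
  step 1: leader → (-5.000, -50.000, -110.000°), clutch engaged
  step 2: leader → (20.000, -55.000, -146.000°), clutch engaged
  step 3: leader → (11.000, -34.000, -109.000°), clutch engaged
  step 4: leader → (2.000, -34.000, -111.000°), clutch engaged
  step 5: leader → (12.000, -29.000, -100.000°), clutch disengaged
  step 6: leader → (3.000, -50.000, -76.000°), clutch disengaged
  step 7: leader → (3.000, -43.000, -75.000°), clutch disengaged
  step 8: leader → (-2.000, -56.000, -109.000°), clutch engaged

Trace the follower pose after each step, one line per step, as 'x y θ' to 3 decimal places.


7.000 14.000 83.000
1.500 6.500 81.000
27.000 -3.000 47.000
18.500 39.500 86.000
10.000 40.000 86.000
10.000 40.000 86.000
10.000 40.000 86.000
10.000 40.000 86.000
5.500 14.500 54.000

step 0: Δleader=(-16.000, -15.000, -23.000°), disengaged; cmd=(0,0,0) → follower holds at (7.000, 14.000, 83.000°)
step 1: Δleader=(-6.000, -4.000, -4.000°), engaged; cmd=(-5.500, -7.500, -2.000°) → follower=(1.500, 6.500, 81.000°)
step 2: Δleader=(25.000, -5.000, -36.000°), engaged; cmd=(25.500, -9.500, -34.000°) → follower=(27.000, -3.000, 47.000°)
step 3: Δleader=(-9.000, 21.000, 37.000°), engaged; cmd=(-8.500, 42.500, 39.000°) → follower=(18.500, 39.500, 86.000°)
step 4: Δleader=(-9.000, 0.000, -2.000°), engaged; cmd=(-8.500, 0.500, 0.000°) → follower=(10.000, 40.000, 86.000°)
step 5: Δleader=(10.000, 5.000, 11.000°), disengaged; cmd=(0,0,0) → follower holds at (10.000, 40.000, 86.000°)
step 6: Δleader=(-9.000, -21.000, 24.000°), disengaged; cmd=(0,0,0) → follower holds at (10.000, 40.000, 86.000°)
step 7: Δleader=(0.000, 7.000, 1.000°), disengaged; cmd=(0,0,0) → follower holds at (10.000, 40.000, 86.000°)
step 8: Δleader=(-5.000, -13.000, -34.000°), engaged; cmd=(-4.500, -25.500, -32.000°) → follower=(5.500, 14.500, 54.000°)


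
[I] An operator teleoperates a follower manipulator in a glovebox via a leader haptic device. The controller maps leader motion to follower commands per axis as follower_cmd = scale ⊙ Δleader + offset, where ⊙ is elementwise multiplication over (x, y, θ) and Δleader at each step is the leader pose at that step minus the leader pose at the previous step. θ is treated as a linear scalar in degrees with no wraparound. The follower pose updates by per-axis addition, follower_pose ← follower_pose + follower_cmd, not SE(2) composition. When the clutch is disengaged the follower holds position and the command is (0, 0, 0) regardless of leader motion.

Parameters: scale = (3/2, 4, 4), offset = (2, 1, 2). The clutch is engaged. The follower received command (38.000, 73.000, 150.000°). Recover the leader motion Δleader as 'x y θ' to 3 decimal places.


24.000 18.000 37.000

axis x: (38.000 − 2) / (3/2) = 24.000
axis y: (73.000 − 1) / (4) = 18.000
axis θ: (150.000 − 2) / (4) = 37.000


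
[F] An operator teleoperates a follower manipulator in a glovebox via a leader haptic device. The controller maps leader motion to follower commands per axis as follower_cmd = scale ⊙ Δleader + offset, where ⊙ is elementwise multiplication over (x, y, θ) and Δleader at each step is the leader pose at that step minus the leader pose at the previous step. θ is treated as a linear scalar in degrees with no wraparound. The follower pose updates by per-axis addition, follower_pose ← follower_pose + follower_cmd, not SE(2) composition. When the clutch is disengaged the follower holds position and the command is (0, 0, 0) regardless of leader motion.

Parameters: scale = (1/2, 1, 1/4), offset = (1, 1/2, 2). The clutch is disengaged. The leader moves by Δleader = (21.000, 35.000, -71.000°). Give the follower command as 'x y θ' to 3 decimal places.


0.000 0.000 0.000

clutch disengaged → follower holds; cmd = (0, 0, 0)


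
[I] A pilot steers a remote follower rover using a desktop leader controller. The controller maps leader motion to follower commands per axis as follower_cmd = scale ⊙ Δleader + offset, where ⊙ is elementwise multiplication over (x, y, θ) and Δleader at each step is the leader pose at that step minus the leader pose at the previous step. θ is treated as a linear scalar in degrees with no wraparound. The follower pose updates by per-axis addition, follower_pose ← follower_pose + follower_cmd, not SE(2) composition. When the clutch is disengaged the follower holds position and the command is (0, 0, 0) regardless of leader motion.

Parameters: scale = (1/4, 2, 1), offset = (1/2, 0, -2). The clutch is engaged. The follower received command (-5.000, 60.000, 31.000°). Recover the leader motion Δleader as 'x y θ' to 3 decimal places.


-22.000 30.000 33.000

axis x: (-5.000 − 1/2) / (1/4) = -22.000
axis y: (60.000 − 0) / (2) = 30.000
axis θ: (31.000 − -2) / (1) = 33.000


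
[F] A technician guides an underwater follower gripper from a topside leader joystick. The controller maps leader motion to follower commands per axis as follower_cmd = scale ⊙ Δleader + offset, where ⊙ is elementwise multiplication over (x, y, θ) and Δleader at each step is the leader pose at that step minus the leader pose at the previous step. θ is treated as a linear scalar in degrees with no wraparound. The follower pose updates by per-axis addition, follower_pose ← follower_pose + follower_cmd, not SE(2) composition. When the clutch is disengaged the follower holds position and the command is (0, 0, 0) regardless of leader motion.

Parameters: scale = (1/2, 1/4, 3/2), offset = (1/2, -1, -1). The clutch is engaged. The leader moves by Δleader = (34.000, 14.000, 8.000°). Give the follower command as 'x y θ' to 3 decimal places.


17.500 2.500 11.000

axis x: 1/2·34.000 + 1/2 = 17.500
axis y: 1/4·14.000 + -1 = 2.500
axis θ: 3/2·8.000 + -1 = 11.000


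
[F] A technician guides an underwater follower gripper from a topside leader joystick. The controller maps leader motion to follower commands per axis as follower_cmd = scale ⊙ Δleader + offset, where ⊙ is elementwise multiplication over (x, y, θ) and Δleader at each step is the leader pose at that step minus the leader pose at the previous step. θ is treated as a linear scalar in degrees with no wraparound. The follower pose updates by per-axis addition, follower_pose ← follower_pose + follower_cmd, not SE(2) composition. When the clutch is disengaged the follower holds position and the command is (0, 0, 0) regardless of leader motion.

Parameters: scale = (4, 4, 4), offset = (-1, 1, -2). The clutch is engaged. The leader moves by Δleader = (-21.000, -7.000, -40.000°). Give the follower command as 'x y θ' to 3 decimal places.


-85.000 -27.000 -162.000

axis x: 4·-21.000 + -1 = -85.000
axis y: 4·-7.000 + 1 = -27.000
axis θ: 4·-40.000 + -2 = -162.000


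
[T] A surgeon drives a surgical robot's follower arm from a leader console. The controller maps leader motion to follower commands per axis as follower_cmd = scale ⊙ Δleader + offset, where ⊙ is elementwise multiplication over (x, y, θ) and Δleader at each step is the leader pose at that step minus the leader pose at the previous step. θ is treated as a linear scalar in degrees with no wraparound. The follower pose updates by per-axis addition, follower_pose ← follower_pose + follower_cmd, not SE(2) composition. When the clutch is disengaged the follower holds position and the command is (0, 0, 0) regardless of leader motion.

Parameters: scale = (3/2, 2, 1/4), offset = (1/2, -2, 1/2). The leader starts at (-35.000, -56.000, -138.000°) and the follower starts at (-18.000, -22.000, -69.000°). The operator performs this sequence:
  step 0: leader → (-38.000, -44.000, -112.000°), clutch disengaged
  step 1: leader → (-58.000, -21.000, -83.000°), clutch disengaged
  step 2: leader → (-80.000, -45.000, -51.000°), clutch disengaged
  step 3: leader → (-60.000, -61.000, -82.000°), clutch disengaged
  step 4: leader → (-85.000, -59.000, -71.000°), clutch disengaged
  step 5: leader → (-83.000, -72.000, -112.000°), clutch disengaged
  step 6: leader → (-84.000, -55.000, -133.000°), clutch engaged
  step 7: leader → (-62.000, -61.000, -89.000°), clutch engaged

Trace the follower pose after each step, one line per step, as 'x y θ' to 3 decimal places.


step 0: Δleader=(-3.000, 12.000, 26.000°), disengaged; cmd=(0,0,0) → follower holds at (-18.000, -22.000, -69.000°)
step 1: Δleader=(-20.000, 23.000, 29.000°), disengaged; cmd=(0,0,0) → follower holds at (-18.000, -22.000, -69.000°)
step 2: Δleader=(-22.000, -24.000, 32.000°), disengaged; cmd=(0,0,0) → follower holds at (-18.000, -22.000, -69.000°)
step 3: Δleader=(20.000, -16.000, -31.000°), disengaged; cmd=(0,0,0) → follower holds at (-18.000, -22.000, -69.000°)
step 4: Δleader=(-25.000, 2.000, 11.000°), disengaged; cmd=(0,0,0) → follower holds at (-18.000, -22.000, -69.000°)
step 5: Δleader=(2.000, -13.000, -41.000°), disengaged; cmd=(0,0,0) → follower holds at (-18.000, -22.000, -69.000°)
step 6: Δleader=(-1.000, 17.000, -21.000°), engaged; cmd=(-1.000, 32.000, -4.750°) → follower=(-19.000, 10.000, -73.750°)
step 7: Δleader=(22.000, -6.000, 44.000°), engaged; cmd=(33.500, -14.000, 11.500°) → follower=(14.500, -4.000, -62.250°)

-18.000 -22.000 -69.000
-18.000 -22.000 -69.000
-18.000 -22.000 -69.000
-18.000 -22.000 -69.000
-18.000 -22.000 -69.000
-18.000 -22.000 -69.000
-19.000 10.000 -73.750
14.500 -4.000 -62.250


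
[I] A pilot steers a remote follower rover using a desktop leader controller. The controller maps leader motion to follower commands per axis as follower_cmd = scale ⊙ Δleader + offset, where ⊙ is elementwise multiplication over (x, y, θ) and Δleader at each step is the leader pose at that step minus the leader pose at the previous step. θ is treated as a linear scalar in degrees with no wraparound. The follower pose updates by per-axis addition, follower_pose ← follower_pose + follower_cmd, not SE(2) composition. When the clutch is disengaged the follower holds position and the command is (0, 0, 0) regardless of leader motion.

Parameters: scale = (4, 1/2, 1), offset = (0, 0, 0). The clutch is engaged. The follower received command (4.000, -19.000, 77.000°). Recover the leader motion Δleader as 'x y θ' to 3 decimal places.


axis x: (4.000 − 0) / (4) = 1.000
axis y: (-19.000 − 0) / (1/2) = -38.000
axis θ: (77.000 − 0) / (1) = 77.000

1.000 -38.000 77.000


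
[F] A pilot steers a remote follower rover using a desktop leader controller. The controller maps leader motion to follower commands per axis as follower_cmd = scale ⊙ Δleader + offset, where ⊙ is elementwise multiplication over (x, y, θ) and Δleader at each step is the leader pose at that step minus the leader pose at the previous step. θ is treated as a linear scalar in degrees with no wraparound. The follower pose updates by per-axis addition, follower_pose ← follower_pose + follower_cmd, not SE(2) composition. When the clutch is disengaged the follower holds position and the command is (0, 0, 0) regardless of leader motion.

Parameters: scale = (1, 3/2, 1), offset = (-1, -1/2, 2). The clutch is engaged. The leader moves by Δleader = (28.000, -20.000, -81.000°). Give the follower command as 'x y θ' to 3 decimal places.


axis x: 1·28.000 + -1 = 27.000
axis y: 3/2·-20.000 + -1/2 = -30.500
axis θ: 1·-81.000 + 2 = -79.000

27.000 -30.500 -79.000


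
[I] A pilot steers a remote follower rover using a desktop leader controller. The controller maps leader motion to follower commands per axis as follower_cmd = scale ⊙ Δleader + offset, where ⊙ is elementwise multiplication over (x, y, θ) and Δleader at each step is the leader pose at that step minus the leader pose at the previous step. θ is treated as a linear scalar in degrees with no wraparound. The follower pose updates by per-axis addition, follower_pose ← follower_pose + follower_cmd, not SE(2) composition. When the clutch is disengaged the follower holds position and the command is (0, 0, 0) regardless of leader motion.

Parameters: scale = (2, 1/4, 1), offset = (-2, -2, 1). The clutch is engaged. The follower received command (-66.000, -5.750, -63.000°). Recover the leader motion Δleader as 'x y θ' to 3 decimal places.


-32.000 -15.000 -64.000

axis x: (-66.000 − -2) / (2) = -32.000
axis y: (-5.750 − -2) / (1/4) = -15.000
axis θ: (-63.000 − 1) / (1) = -64.000


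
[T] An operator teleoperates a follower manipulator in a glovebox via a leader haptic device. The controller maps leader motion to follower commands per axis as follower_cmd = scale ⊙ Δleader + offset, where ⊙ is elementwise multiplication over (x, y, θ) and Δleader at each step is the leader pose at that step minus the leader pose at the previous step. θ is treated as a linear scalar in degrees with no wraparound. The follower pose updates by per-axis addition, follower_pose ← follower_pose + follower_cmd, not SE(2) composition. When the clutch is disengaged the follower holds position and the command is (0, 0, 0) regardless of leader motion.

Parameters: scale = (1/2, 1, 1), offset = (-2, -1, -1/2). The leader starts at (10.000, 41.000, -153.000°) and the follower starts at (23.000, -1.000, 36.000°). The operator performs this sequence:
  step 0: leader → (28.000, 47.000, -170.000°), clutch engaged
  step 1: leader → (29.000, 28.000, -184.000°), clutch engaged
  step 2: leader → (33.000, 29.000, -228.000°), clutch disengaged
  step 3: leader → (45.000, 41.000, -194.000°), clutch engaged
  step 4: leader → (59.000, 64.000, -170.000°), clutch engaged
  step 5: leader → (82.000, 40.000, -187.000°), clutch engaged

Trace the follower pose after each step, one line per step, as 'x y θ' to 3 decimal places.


30.000 4.000 18.500
28.500 -16.000 4.000
28.500 -16.000 4.000
32.500 -5.000 37.500
37.500 17.000 61.000
47.000 -8.000 43.500

step 0: Δleader=(18.000, 6.000, -17.000°), engaged; cmd=(7.000, 5.000, -17.500°) → follower=(30.000, 4.000, 18.500°)
step 1: Δleader=(1.000, -19.000, -14.000°), engaged; cmd=(-1.500, -20.000, -14.500°) → follower=(28.500, -16.000, 4.000°)
step 2: Δleader=(4.000, 1.000, -44.000°), disengaged; cmd=(0,0,0) → follower holds at (28.500, -16.000, 4.000°)
step 3: Δleader=(12.000, 12.000, 34.000°), engaged; cmd=(4.000, 11.000, 33.500°) → follower=(32.500, -5.000, 37.500°)
step 4: Δleader=(14.000, 23.000, 24.000°), engaged; cmd=(5.000, 22.000, 23.500°) → follower=(37.500, 17.000, 61.000°)
step 5: Δleader=(23.000, -24.000, -17.000°), engaged; cmd=(9.500, -25.000, -17.500°) → follower=(47.000, -8.000, 43.500°)


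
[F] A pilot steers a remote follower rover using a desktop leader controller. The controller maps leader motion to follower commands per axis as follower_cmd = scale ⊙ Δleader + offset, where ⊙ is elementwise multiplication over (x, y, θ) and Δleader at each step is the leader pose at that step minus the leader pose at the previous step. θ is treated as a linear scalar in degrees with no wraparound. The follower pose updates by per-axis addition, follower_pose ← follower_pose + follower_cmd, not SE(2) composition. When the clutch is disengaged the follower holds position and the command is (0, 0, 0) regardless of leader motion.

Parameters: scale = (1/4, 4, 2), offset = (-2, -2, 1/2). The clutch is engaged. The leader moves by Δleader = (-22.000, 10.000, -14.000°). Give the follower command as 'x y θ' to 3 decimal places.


-7.500 38.000 -27.500

axis x: 1/4·-22.000 + -2 = -7.500
axis y: 4·10.000 + -2 = 38.000
axis θ: 2·-14.000 + 1/2 = -27.500


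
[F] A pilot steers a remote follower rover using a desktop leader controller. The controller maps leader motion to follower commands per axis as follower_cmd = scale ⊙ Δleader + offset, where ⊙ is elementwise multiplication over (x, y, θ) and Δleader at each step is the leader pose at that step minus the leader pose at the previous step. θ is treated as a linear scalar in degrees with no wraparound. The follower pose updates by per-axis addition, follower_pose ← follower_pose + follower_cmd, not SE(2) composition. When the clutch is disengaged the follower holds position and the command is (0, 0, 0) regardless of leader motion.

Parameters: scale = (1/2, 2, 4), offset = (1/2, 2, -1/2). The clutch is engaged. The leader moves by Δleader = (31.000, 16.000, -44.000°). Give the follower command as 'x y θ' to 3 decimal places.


axis x: 1/2·31.000 + 1/2 = 16.000
axis y: 2·16.000 + 2 = 34.000
axis θ: 4·-44.000 + -1/2 = -176.500

16.000 34.000 -176.500


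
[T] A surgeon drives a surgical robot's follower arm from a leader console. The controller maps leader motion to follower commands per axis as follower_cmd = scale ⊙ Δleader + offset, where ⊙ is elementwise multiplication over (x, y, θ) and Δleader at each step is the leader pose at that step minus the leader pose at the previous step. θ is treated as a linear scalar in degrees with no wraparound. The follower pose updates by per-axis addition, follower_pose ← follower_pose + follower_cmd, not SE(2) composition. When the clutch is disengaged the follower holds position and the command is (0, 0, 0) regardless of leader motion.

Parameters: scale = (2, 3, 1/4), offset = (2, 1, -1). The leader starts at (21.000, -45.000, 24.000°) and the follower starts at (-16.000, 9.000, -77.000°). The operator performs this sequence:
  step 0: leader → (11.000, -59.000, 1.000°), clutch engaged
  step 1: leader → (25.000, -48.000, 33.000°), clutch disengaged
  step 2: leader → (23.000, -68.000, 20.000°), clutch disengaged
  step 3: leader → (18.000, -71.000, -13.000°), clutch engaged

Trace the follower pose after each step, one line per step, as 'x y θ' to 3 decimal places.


-34.000 -32.000 -83.750
-34.000 -32.000 -83.750
-34.000 -32.000 -83.750
-42.000 -40.000 -93.000

step 0: Δleader=(-10.000, -14.000, -23.000°), engaged; cmd=(-18.000, -41.000, -6.750°) → follower=(-34.000, -32.000, -83.750°)
step 1: Δleader=(14.000, 11.000, 32.000°), disengaged; cmd=(0,0,0) → follower holds at (-34.000, -32.000, -83.750°)
step 2: Δleader=(-2.000, -20.000, -13.000°), disengaged; cmd=(0,0,0) → follower holds at (-34.000, -32.000, -83.750°)
step 3: Δleader=(-5.000, -3.000, -33.000°), engaged; cmd=(-8.000, -8.000, -9.250°) → follower=(-42.000, -40.000, -93.000°)


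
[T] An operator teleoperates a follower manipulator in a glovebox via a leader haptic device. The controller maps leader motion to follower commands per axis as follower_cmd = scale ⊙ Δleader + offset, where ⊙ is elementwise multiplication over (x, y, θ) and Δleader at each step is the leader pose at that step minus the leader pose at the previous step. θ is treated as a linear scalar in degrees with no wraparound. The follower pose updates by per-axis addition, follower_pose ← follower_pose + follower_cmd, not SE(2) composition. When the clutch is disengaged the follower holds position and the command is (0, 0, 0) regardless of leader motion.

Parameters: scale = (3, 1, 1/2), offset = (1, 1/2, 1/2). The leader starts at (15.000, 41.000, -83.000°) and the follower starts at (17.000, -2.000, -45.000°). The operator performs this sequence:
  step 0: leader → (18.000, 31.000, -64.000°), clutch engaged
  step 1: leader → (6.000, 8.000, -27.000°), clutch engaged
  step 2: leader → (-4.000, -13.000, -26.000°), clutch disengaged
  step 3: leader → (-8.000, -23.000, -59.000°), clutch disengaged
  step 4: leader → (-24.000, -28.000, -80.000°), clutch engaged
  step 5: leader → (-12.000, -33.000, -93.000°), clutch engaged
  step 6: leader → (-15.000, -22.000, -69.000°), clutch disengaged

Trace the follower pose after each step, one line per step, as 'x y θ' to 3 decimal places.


27.000 -11.500 -35.000
-8.000 -34.000 -16.000
-8.000 -34.000 -16.000
-8.000 -34.000 -16.000
-55.000 -38.500 -26.000
-18.000 -43.000 -32.000
-18.000 -43.000 -32.000

step 0: Δleader=(3.000, -10.000, 19.000°), engaged; cmd=(10.000, -9.500, 10.000°) → follower=(27.000, -11.500, -35.000°)
step 1: Δleader=(-12.000, -23.000, 37.000°), engaged; cmd=(-35.000, -22.500, 19.000°) → follower=(-8.000, -34.000, -16.000°)
step 2: Δleader=(-10.000, -21.000, 1.000°), disengaged; cmd=(0,0,0) → follower holds at (-8.000, -34.000, -16.000°)
step 3: Δleader=(-4.000, -10.000, -33.000°), disengaged; cmd=(0,0,0) → follower holds at (-8.000, -34.000, -16.000°)
step 4: Δleader=(-16.000, -5.000, -21.000°), engaged; cmd=(-47.000, -4.500, -10.000°) → follower=(-55.000, -38.500, -26.000°)
step 5: Δleader=(12.000, -5.000, -13.000°), engaged; cmd=(37.000, -4.500, -6.000°) → follower=(-18.000, -43.000, -32.000°)
step 6: Δleader=(-3.000, 11.000, 24.000°), disengaged; cmd=(0,0,0) → follower holds at (-18.000, -43.000, -32.000°)


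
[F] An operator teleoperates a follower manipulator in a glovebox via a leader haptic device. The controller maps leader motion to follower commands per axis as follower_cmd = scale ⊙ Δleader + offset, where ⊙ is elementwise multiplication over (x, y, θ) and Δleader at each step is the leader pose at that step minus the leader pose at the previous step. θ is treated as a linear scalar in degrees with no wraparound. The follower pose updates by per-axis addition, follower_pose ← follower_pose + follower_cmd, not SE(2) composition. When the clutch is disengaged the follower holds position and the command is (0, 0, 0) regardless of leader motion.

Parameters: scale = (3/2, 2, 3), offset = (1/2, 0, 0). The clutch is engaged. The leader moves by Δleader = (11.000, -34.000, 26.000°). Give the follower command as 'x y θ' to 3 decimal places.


17.000 -68.000 78.000

axis x: 3/2·11.000 + 1/2 = 17.000
axis y: 2·-34.000 + 0 = -68.000
axis θ: 3·26.000 + 0 = 78.000


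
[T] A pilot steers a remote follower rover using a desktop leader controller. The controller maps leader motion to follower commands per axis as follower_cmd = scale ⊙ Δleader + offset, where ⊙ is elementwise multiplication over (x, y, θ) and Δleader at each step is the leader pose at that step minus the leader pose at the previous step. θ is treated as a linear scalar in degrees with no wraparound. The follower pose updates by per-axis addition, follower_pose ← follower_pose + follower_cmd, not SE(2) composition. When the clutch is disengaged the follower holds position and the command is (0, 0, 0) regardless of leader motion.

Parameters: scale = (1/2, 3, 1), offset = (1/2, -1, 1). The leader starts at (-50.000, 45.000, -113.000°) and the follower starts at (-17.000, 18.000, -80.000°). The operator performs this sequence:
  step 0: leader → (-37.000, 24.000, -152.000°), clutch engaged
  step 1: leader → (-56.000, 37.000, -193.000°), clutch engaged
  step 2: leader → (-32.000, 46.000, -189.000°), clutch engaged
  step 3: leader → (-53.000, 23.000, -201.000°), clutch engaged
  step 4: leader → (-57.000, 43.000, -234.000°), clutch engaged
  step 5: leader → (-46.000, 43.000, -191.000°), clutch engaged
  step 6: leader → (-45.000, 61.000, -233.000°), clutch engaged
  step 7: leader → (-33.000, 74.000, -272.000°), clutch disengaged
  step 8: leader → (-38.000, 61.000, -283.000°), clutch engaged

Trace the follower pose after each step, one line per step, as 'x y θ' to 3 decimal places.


-10.000 -46.000 -118.000
-19.000 -8.000 -158.000
-6.500 18.000 -153.000
-16.500 -52.000 -164.000
-18.000 7.000 -196.000
-12.000 6.000 -152.000
-11.000 59.000 -193.000
-11.000 59.000 -193.000
-13.000 19.000 -203.000

step 0: Δleader=(13.000, -21.000, -39.000°), engaged; cmd=(7.000, -64.000, -38.000°) → follower=(-10.000, -46.000, -118.000°)
step 1: Δleader=(-19.000, 13.000, -41.000°), engaged; cmd=(-9.000, 38.000, -40.000°) → follower=(-19.000, -8.000, -158.000°)
step 2: Δleader=(24.000, 9.000, 4.000°), engaged; cmd=(12.500, 26.000, 5.000°) → follower=(-6.500, 18.000, -153.000°)
step 3: Δleader=(-21.000, -23.000, -12.000°), engaged; cmd=(-10.000, -70.000, -11.000°) → follower=(-16.500, -52.000, -164.000°)
step 4: Δleader=(-4.000, 20.000, -33.000°), engaged; cmd=(-1.500, 59.000, -32.000°) → follower=(-18.000, 7.000, -196.000°)
step 5: Δleader=(11.000, 0.000, 43.000°), engaged; cmd=(6.000, -1.000, 44.000°) → follower=(-12.000, 6.000, -152.000°)
step 6: Δleader=(1.000, 18.000, -42.000°), engaged; cmd=(1.000, 53.000, -41.000°) → follower=(-11.000, 59.000, -193.000°)
step 7: Δleader=(12.000, 13.000, -39.000°), disengaged; cmd=(0,0,0) → follower holds at (-11.000, 59.000, -193.000°)
step 8: Δleader=(-5.000, -13.000, -11.000°), engaged; cmd=(-2.000, -40.000, -10.000°) → follower=(-13.000, 19.000, -203.000°)
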